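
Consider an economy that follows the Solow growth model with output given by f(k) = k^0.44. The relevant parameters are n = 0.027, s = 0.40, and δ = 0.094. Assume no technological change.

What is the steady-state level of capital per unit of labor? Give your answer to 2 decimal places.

k* = 8.46

In steady state, investment equals break-even investment: s·k^α = (n + δ)·k.
Dividing both sides by k: k^(1−α) = s / (n + δ).
k^0.56 = 0.40 / (0.027 + 0.094) = 0.40 / 0.121 = 3.3058
k* = 3.3058^(1/0.56) ≈ 8.4582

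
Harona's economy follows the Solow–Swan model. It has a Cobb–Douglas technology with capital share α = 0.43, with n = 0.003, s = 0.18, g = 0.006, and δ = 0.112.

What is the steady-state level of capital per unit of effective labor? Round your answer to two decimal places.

At the steady state, Δk = 0, so s·k^α = (n + g + δ)·k.
Dividing both sides by k: k^(1−α) = s / (n + g + δ).
k^0.57 = 0.18 / (0.003 + 0.006 + 0.112) = 0.18 / 0.121 = 1.4876
k* = 1.4876^(1/0.57) ≈ 2.0073

k* = 2.01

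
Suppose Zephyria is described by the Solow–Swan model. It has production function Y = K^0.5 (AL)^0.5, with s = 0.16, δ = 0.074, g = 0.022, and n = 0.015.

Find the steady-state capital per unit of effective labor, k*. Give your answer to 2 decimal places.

k* = 2.08

In steady state, investment equals break-even investment: s·k^α = (n + g + δ)·k.
Rearranging, k^(1−α) = s / (n + g + δ).
k^0.5 = 0.16 / (0.015 + 0.022 + 0.074) = 0.16 / 0.111 = 1.4414
k* = 1.4414^(1/0.5) ≈ 2.0776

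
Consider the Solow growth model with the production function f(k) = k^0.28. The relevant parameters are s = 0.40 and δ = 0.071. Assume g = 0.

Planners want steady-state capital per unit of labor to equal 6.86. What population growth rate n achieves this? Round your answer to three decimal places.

Steady state requires s·f(k) = (n + δ)·k, i.e. s·k^α = (n + δ)·k.
So s / (n + δ) = (k*)^(1−α) = 6.86^0.72 = 4.0009.
Therefore n + δ = s / 4.0009 = 0.40 / 4.0009 = 0.1000, so n = 0.1000 − 0.071 = 0.0290.

n ≈ 0.029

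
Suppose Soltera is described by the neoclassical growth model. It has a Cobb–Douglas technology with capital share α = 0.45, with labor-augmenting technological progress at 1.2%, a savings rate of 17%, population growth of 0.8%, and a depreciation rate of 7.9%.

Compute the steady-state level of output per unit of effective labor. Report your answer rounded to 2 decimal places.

At the steady state, Δk = 0, so s·k^α = (n + g + δ)·k.
Dividing both sides by k: k^(1−α) = s / (n + g + δ).
k^0.55 = 0.17 / (0.008 + 0.012 + 0.079) = 0.17 / 0.099 = 1.7172
k* = 1.7172^(1/0.55) ≈ 2.6727
y* = (k*)^α = 2.6727^0.45 ≈ 1.5564

y* ≈ 1.56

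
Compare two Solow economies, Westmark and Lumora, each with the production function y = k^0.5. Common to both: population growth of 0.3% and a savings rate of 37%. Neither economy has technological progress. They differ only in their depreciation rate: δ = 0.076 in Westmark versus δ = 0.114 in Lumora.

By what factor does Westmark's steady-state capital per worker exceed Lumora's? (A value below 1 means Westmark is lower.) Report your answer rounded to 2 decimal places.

k*_W / k*_L ≈ 2.19

Steady-state k* = [s/(n + δ)]^(1/(1−α)), so the ratio is [ (s_W/(n + δ)_W) / (s_L/(n + δ)_L) ]^2.
s_W/(n + δ)_W = 0.37/0.079 = 4.6835; s_L/(n + δ)_L = 0.37/0.117 = 3.1624.
Ratio = (4.6835/3.1624)^2 = 1.4810^2 ≈ 2.1934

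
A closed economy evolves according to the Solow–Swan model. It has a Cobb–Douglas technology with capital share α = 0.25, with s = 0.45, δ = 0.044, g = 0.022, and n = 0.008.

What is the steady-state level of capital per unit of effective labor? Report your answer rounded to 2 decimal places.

Steady state requires s·f(k) = (n + g + δ)·k, i.e. s·k^α = (n + g + δ)·k.
Dividing both sides by k: k^(1−α) = s / (n + g + δ).
k^0.75 = 0.45 / (0.008 + 0.022 + 0.044) = 0.45 / 0.074 = 6.0811
k* = 6.0811^(1/0.75) ≈ 11.0997

k* = 11.10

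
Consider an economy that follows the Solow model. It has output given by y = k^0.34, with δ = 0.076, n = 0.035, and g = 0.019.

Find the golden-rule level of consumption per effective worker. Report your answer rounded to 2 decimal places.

c_gold ≈ 1.08

At the golden rule, f'(k) = n + g + δ, so α·k^(α−1) = n + g + δ and k_gold = (α/(n + g + δ))^(1/(1−α)).
k_gold = (0.34/0.130)^(1/0.66) = 2.6154^1.5152 ≈ 4.2919
c_gold = f(k_gold) − (n + g + δ)·k_gold = 1.6410 − 0.130×4.2919 ≈ 1.0831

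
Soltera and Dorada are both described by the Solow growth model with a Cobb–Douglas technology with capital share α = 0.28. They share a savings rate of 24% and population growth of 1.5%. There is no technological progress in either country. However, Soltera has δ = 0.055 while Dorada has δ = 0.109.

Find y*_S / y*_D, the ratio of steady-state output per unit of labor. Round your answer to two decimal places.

Steady-state y* = [s/(n + δ)]^(α/(1−α)), so the ratio is [ (s_S/(n + δ)_S) / (s_D/(n + δ)_D) ]^0.3889.
s_S/(n + δ)_S = 0.24/0.070 = 3.4286; s_D/(n + δ)_D = 0.24/0.124 = 1.9355.
Ratio = (3.4286/1.9355)^0.3889 = 1.7714^0.3889 ≈ 1.2490

ratio ≈ 1.25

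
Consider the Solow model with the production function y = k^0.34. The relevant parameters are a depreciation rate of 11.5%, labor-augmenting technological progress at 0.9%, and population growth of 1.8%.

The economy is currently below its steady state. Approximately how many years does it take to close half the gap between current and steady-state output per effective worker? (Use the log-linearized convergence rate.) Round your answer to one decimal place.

Near the steady state the convergence rate is λ = (1 − α)(n + g + δ).
λ = (1 − 0.34) × 0.142 = 0.66 × 0.142 = 0.09372
Half-life = ln 2 / λ = 0.6931 / 0.09372 ≈ 7.40 years

about 7.4 years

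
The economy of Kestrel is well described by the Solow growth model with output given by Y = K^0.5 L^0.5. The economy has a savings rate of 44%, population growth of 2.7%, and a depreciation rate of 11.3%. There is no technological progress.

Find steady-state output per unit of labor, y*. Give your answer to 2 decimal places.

In steady state, investment equals break-even investment: s·k^α = (n + δ)·k.
Rearranging, k^(1−α) = s / (n + δ).
k^0.5 = 0.44 / (0.027 + 0.113) = 0.44 / 0.140 = 3.1429
k* = 3.1429^(1/0.5) ≈ 9.8778
y* = (k*)^α = 9.8778^0.5 ≈ 3.1429

y* ≈ 3.14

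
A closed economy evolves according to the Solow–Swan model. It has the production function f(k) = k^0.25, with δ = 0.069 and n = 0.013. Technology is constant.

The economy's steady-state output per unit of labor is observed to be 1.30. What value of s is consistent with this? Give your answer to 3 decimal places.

s ≈ 0.180

In steady state, investment equals break-even investment: s·k^α = (n + δ)·k.
Since y* = [s/(n + δ)]^(α/(1−α)), we have s/(n + δ) = (y*)^((1−α)/α) = 1.30^3 = 2.1970.
Therefore s = 2.1970 × (n + δ) = 2.1970 × 0.082 = 0.1802.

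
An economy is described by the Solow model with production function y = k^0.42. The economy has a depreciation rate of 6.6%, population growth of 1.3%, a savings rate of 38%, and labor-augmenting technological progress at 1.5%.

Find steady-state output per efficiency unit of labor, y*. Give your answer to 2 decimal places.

In steady state, investment equals break-even investment: s·k^α = (n + g + δ)·k.
Dividing both sides by k: k^(1−α) = s / (n + g + δ).
k^0.58 = 0.38 / (0.013 + 0.015 + 0.066) = 0.38 / 0.094 = 4.0426
k* = 4.0426^(1/0.58) ≈ 11.1165
y* = (k*)^α = 11.1165^0.42 ≈ 2.7498

y* = 2.75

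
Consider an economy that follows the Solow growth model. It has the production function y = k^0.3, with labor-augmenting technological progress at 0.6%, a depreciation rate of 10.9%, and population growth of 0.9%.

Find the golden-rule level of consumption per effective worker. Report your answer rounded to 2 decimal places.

At the golden rule, f'(k) = n + g + δ, so α·k^(α−1) = n + g + δ and k_gold = (α/(n + g + δ))^(1/(1−α)).
k_gold = (0.3/0.124)^(1/0.7) = 2.4194^1.4286 ≈ 3.5332
c_gold = f(k_gold) − (n + g + δ)·k_gold = 1.4603 − 0.124×3.5332 ≈ 1.0222

c_gold ≈ 1.02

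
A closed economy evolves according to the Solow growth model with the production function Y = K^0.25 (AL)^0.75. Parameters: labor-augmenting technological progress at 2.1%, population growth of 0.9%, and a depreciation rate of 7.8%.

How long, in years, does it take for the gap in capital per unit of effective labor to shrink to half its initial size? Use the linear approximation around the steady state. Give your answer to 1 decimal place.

about 8.6 years

Near the steady state the convergence rate is λ = (1 − α)(n + g + δ).
λ = (1 − 0.25) × 0.108 = 0.75 × 0.108 = 0.0810
Half-life = ln 2 / λ = 0.6931 / 0.0810 ≈ 8.56 years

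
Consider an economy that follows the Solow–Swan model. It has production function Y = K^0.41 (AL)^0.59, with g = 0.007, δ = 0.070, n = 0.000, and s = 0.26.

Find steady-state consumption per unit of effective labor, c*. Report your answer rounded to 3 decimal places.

Steady state requires s·f(k) = (n + g + δ)·k, i.e. s·k^α = (n + g + δ)·k.
Rearranging, k^(1−α) = s / (n + g + δ).
k^0.59 = 0.26 / (0.000 + 0.007 + 0.070) = 0.26 / 0.077 = 3.3766
k* = 3.3766^(1/0.59) ≈ 7.8655
y* = (k*)^α = 7.8655^0.41 ≈ 2.3294
c* = (1 − s)·y* = (1 − 0.26) × 2.3294 ≈ 1.7238

c* = 1.724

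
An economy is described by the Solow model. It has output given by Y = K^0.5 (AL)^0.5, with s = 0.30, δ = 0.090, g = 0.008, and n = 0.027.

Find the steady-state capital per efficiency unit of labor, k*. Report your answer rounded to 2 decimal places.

In steady state, investment equals break-even investment: s·k^α = (n + g + δ)·k.
Dividing both sides by k: k^(1−α) = s / (n + g + δ).
k^0.5 = 0.30 / (0.027 + 0.008 + 0.090) = 0.30 / 0.125 = 2.4000
k* = 2.4000^(1/0.5) ≈ 5.7600

k* = 5.76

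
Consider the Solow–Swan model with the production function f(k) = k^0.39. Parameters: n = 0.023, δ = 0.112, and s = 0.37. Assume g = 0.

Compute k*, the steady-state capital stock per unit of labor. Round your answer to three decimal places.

k* ≈ 5.222

Steady state requires s·f(k) = (n + δ)·k, i.e. s·k^α = (n + δ)·k.
Dividing both sides by k: k^(1−α) = s / (n + δ).
k^0.61 = 0.37 / (0.023 + 0.112) = 0.37 / 0.135 = 2.7407
k* = 2.7407^(1/0.61) ≈ 5.2216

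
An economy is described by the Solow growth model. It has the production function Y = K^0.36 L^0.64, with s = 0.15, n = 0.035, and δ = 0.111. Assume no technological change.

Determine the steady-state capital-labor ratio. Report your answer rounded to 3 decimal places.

k* = 1.043

In steady state, investment equals break-even investment: s·k^α = (n + δ)·k.
Rearranging, k^(1−α) = s / (n + δ).
k^0.64 = 0.15 / (0.035 + 0.111) = 0.15 / 0.146 = 1.0274
k* = 1.0274^(1/0.64) ≈ 1.0431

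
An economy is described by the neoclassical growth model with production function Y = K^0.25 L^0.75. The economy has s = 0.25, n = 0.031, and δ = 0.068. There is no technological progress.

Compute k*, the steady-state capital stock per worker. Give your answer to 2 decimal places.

At the steady state, Δk = 0, so s·k^α = (n + δ)·k.
Rearranging, k^(1−α) = s / (n + δ).
k^0.75 = 0.25 / (0.031 + 0.068) = 0.25 / 0.099 = 2.5253
k* = 2.5253^(1/0.75) ≈ 3.4389

k* ≈ 3.44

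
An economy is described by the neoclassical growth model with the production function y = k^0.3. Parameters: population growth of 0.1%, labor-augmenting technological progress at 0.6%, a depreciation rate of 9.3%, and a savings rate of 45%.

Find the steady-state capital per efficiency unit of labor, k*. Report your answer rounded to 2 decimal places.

k* = 8.57

Steady state requires s·f(k) = (n + g + δ)·k, i.e. s·k^α = (n + g + δ)·k.
Rearranging, k^(1−α) = s / (n + g + δ).
k^0.7 = 0.45 / (0.001 + 0.006 + 0.093) = 0.45 / 0.100 = 4.5000
k* = 4.5000^(1/0.7) ≈ 8.5736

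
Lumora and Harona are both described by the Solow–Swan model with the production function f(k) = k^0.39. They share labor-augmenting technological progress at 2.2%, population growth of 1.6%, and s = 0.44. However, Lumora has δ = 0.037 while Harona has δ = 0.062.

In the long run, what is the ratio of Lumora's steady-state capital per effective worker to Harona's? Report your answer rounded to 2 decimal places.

k*_L / k*_H ≈ 1.60

Steady-state k* = [s/(n + g + δ)]^(1/(1−α)), so the ratio is [ (s_L/(n + g + δ)_L) / (s_H/(n + g + δ)_H) ]^1.6393.
s_L/(n + g + δ)_L = 0.44/0.075 = 5.8667; s_H/(n + g + δ)_H = 0.44/0.100 = 4.4000.
Ratio = (5.8667/4.4000)^1.6393 = 1.3333^1.6393 ≈ 1.6025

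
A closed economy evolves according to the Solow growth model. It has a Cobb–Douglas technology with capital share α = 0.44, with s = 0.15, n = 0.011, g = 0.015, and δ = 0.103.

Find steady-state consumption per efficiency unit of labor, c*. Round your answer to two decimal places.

c* ≈ 0.96

At the steady state, Δk = 0, so s·k^α = (n + g + δ)·k.
Rearranging, k^(1−α) = s / (n + g + δ).
k^0.56 = 0.15 / (0.011 + 0.015 + 0.103) = 0.15 / 0.129 = 1.1628
k* = 1.1628^(1/0.56) ≈ 1.3091
y* = (k*)^α = 1.3091^0.44 ≈ 1.1258
c* = (1 − s)·y* = (1 − 0.15) × 1.1258 ≈ 0.9569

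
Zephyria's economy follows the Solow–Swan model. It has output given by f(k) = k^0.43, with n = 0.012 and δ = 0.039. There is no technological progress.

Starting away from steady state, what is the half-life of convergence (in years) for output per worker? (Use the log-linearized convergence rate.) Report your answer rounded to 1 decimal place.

about 23.8 years

Near the steady state the convergence rate is λ = (1 − α)(n + δ).
λ = (1 − 0.43) × 0.051 = 0.57 × 0.051 = 0.02907
Half-life = ln 2 / λ = 0.6931 / 0.02907 ≈ 23.84 years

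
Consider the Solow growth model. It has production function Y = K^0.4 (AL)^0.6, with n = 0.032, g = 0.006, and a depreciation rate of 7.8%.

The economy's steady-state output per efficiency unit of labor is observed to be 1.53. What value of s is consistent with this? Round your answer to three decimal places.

s ≈ 0.220

Steady state requires s·f(k) = (n + g + δ)·k, i.e. s·k^α = (n + g + δ)·k.
Since y* = [s/(n + g + δ)]^(α/(1−α)), we have s/(n + g + δ) = (y*)^((1−α)/α) = 1.53^1.5 = 1.8925.
Therefore s = 1.8925 × (n + g + δ) = 1.8925 × 0.116 = 0.2195.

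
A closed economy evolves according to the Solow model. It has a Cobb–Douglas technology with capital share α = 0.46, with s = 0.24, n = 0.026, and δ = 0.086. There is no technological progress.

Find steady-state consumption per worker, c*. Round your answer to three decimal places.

c* ≈ 1.455

Steady state requires s·f(k) = (n + δ)·k, i.e. s·k^α = (n + δ)·k.
Rearranging, k^(1−α) = s / (n + δ).
k^0.54 = 0.24 / (0.026 + 0.086) = 0.24 / 0.112 = 2.1429
k* = 2.1429^(1/0.54) ≈ 4.1017
y* = (k*)^α = 4.1017^0.46 ≈ 1.9141
c* = (1 − s)·y* = (1 − 0.24) × 1.9141 ≈ 1.4547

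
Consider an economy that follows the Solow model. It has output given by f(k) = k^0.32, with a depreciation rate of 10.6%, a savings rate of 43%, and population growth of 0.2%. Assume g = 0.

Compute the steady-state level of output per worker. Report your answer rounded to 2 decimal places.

y* ≈ 1.92

At the steady state, Δk = 0, so s·k^α = (n + δ)·k.
Rearranging, k^(1−α) = s / (n + δ).
k^0.68 = 0.43 / (0.002 + 0.106) = 0.43 / 0.108 = 3.9815
k* = 3.9815^(1/0.68) ≈ 7.6282
y* = (k*)^α = 7.6282^0.32 ≈ 1.9159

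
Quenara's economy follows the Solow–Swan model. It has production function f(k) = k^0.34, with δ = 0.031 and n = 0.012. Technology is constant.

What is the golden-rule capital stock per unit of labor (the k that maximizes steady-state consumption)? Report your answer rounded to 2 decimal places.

The golden rule sets f'(k) = n + δ, i.e. α·k^(α−1) = n + δ.
So k^(1−α) = α / (n + δ) = 0.34 / 0.043 = 7.9070.
k_gold = 7.9070^(1/0.66) ≈ 22.9416

k_gold ≈ 22.94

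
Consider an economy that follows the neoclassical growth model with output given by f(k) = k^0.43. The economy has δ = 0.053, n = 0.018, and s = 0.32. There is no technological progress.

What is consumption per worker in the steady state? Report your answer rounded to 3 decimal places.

In steady state, investment equals break-even investment: s·k^α = (n + δ)·k.
Dividing both sides by k: k^(1−α) = s / (n + δ).
k^0.57 = 0.32 / (0.018 + 0.053) = 0.32 / 0.071 = 4.5070
k* = 4.5070^(1/0.57) ≈ 14.0337
y* = (k*)^α = 14.0337^0.43 ≈ 3.1138
c* = (1 − s)·y* = (1 − 0.32) × 3.1138 ≈ 2.1174

c* = 2.117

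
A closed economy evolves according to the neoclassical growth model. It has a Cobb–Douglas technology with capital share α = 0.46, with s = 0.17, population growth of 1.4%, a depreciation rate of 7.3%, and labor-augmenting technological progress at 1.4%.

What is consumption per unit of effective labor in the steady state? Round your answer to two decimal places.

At the steady state, Δk = 0, so s·k^α = (n + g + δ)·k.
Rearranging, k^(1−α) = s / (n + g + δ).
k^0.54 = 0.17 / (0.014 + 0.014 + 0.073) = 0.17 / 0.101 = 1.6832
k* = 1.6832^(1/0.54) ≈ 2.6228
y* = (k*)^α = 2.6228^0.46 ≈ 1.5582
c* = (1 − s)·y* = (1 − 0.17) × 1.5582 ≈ 1.2933

c* ≈ 1.29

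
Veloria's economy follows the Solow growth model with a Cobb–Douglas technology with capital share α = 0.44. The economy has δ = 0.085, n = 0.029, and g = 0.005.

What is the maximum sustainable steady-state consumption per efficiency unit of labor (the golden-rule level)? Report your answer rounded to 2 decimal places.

At the golden rule, f'(k) = n + g + δ, so α·k^(α−1) = n + g + δ and k_gold = (α/(n + g + δ))^(1/(1−α)).
k_gold = (0.44/0.119)^(1/0.56) = 3.6975^1.7857 ≈ 10.3303
c_gold = f(k_gold) − (n + g + δ)·k_gold = 2.7939 − 0.119×10.3303 ≈ 1.5646

c_gold ≈ 1.56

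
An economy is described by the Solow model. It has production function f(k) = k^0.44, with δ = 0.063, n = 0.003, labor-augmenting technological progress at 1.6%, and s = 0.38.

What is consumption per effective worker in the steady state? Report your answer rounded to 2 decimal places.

c* = 2.07

Steady state requires s·f(k) = (n + g + δ)·k, i.e. s·k^α = (n + g + δ)·k.
Dividing both sides by k: k^(1−α) = s / (n + g + δ).
k^0.56 = 0.38 / (0.003 + 0.016 + 0.063) = 0.38 / 0.082 = 4.6341
k* = 4.6341^(1/0.56) ≈ 15.4605
y* = (k*)^α = 15.4605^0.44 ≈ 3.3362
c* = (1 − s)·y* = (1 − 0.38) × 3.3362 ≈ 2.0684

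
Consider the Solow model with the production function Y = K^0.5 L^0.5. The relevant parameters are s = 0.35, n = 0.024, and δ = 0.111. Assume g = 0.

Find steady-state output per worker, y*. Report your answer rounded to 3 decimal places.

y* ≈ 2.593

At the steady state, Δk = 0, so s·k^α = (n + δ)·k.
Dividing both sides by k: k^(1−α) = s / (n + δ).
k^0.5 = 0.35 / (0.024 + 0.111) = 0.35 / 0.135 = 2.5926
k* = 2.5926^(1/0.5) ≈ 6.7216
y* = (k*)^α = 6.7216^0.5 ≈ 2.5926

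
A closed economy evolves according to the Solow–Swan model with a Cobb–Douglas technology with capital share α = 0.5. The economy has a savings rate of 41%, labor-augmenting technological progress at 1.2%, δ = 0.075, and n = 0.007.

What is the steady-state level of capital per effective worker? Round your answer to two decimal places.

k* ≈ 19.02

At the steady state, Δk = 0, so s·k^α = (n + g + δ)·k.
Rearranging, k^(1−α) = s / (n + g + δ).
k^0.5 = 0.41 / (0.007 + 0.012 + 0.075) = 0.41 / 0.094 = 4.3617
k* = 4.3617^(1/0.5) ≈ 19.0244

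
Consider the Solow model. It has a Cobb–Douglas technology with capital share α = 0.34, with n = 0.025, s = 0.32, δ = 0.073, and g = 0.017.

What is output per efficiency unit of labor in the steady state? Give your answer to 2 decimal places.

At the steady state, Δk = 0, so s·k^α = (n + g + δ)·k.
Dividing both sides by k: k^(1−α) = s / (n + g + δ).
k^0.66 = 0.32 / (0.025 + 0.017 + 0.073) = 0.32 / 0.115 = 2.7826
k* = 2.7826^(1/0.66) ≈ 4.7142
y* = (k*)^α = 4.7142^0.34 ≈ 1.6942

y* = 1.69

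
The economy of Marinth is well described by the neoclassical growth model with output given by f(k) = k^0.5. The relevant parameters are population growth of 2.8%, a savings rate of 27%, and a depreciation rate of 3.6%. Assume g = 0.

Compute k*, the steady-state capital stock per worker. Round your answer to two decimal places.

k* ≈ 17.80

In steady state, investment equals break-even investment: s·k^α = (n + δ)·k.
Dividing both sides by k: k^(1−α) = s / (n + δ).
k^0.5 = 0.27 / (0.028 + 0.036) = 0.27 / 0.064 = 4.2188
k* = 4.2188^(1/0.5) ≈ 17.7983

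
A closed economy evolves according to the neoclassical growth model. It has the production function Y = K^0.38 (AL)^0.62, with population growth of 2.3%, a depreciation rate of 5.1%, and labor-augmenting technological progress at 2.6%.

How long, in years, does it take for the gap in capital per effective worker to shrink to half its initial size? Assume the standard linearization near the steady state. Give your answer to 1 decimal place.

Near the steady state the convergence rate is λ = (1 − α)(n + g + δ).
λ = (1 − 0.38) × 0.100 = 0.62 × 0.100 = 0.0620
Half-life = ln 2 / λ = 0.6931 / 0.0620 ≈ 11.18 years

t_½ ≈ 11.2 years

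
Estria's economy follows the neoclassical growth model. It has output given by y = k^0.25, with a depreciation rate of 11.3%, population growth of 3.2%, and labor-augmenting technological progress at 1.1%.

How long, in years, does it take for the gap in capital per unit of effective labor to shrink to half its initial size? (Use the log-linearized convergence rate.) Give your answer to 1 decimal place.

Near the steady state the convergence rate is λ = (1 − α)(n + g + δ).
λ = (1 − 0.25) × 0.156 = 0.75 × 0.156 = 0.1170
Half-life = ln 2 / λ = 0.6931 / 0.1170 ≈ 5.92 years

about 5.9 years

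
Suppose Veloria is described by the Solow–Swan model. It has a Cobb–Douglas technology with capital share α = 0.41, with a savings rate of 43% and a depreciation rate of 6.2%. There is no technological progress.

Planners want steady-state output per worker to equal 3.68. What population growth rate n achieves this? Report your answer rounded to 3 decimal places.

n ≈ 0.004

At the steady state, Δk = 0, so s·k^α = (n + δ)·k.
Since y* = [s/(n + δ)]^(α/(1−α)), we have s/(n + δ) = (y*)^((1−α)/α) = 3.68^1.439 = 6.5201.
Therefore n + δ = s / 6.5201 = 0.43 / 6.5201 = 0.0659, so n = 0.0659 − 0.062 = 0.0039.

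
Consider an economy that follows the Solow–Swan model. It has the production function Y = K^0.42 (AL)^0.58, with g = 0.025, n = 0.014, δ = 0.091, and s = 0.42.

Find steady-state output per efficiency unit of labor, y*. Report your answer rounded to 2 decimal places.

y* ≈ 2.34

At the steady state, Δk = 0, so s·k^α = (n + g + δ)·k.
Rearranging, k^(1−α) = s / (n + g + δ).
k^0.58 = 0.42 / (0.014 + 0.025 + 0.091) = 0.42 / 0.130 = 3.2308
k* = 3.2308^(1/0.58) ≈ 7.5530
y* = (k*)^α = 7.5530^0.42 ≈ 2.3378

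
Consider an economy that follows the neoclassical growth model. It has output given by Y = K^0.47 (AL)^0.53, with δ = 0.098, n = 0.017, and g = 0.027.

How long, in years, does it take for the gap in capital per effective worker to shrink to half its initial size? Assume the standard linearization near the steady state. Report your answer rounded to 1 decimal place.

Near the steady state the convergence rate is λ = (1 − α)(n + g + δ).
λ = (1 − 0.47) × 0.142 = 0.53 × 0.142 = 0.07526
Half-life = ln 2 / λ = 0.6931 / 0.07526 ≈ 9.21 years

about 9.2 years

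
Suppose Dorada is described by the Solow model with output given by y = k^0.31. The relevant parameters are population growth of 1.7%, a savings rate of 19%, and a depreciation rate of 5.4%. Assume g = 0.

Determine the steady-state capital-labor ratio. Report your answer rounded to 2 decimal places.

k* = 4.16

Steady state requires s·f(k) = (n + δ)·k, i.e. s·k^α = (n + δ)·k.
Dividing both sides by k: k^(1−α) = s / (n + δ).
k^0.69 = 0.19 / (0.017 + 0.054) = 0.19 / 0.071 = 2.6761
k* = 2.6761^(1/0.69) ≈ 4.1646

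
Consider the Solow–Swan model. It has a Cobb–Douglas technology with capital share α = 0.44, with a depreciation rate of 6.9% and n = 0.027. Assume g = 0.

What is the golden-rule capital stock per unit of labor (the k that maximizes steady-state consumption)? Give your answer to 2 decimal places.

The golden rule sets f'(k) = n + δ, i.e. α·k^(α−1) = n + δ.
So k^(1−α) = α / (n + δ) = 0.44 / 0.096 = 4.5833.
k_gold = 4.5833^(1/0.56) ≈ 15.1592

k_gold ≈ 15.16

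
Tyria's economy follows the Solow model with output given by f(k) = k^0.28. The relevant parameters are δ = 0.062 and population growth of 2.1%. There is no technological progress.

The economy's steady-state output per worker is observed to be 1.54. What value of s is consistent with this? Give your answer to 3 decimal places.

s ≈ 0.252

At the steady state, Δk = 0, so s·k^α = (n + δ)·k.
Since y* = [s/(n + δ)]^(α/(1−α)), we have s/(n + δ) = (y*)^((1−α)/α) = 1.54^2.5714 = 3.0352.
Therefore s = 3.0352 × (n + δ) = 3.0352 × 0.083 = 0.2519.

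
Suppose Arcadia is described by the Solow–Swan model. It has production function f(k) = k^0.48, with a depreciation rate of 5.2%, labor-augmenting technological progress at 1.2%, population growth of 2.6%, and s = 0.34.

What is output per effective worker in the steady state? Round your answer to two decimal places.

y* ≈ 3.41

At the steady state, Δk = 0, so s·k^α = (n + g + δ)·k.
Rearranging, k^(1−α) = s / (n + g + δ).
k^0.52 = 0.34 / (0.026 + 0.012 + 0.052) = 0.34 / 0.090 = 3.7778
k* = 3.7778^(1/0.52) ≈ 12.8847
y* = (k*)^α = 12.8847^0.48 ≈ 3.4106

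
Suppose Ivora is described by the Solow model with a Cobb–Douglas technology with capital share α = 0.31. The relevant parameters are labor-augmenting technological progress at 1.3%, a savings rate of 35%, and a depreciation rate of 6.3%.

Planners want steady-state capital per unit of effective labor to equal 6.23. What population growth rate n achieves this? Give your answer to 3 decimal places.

n ≈ 0.023

In steady state, investment equals break-even investment: s·k^α = (n + g + δ)·k.
So s / (n + g + δ) = (k*)^(1−α) = 6.23^0.69 = 3.5334.
Therefore n + g + δ = s / 3.5334 = 0.35 / 3.5334 = 0.0991, so n = 0.0991 − 0.076 = 0.0231.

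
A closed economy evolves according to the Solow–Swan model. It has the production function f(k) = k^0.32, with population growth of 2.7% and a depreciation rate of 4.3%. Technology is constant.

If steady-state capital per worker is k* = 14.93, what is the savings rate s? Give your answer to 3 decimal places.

s ≈ 0.440

At the steady state, Δk = 0, so s·k^α = (n + δ)·k.
So s / (n + δ) = (k*)^(1−α) = 14.93^0.68 = 6.2858.
Therefore s = 6.2858 × (n + δ) = 6.2858 × 0.070 = 0.4400.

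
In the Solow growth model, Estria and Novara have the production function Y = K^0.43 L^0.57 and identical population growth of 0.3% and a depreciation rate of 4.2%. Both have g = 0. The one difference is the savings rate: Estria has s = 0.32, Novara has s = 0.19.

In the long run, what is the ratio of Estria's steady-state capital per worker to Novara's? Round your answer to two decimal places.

Steady-state k* = [s/(n + δ)]^(1/(1−α)), so the ratio is [ (s_E/(n + δ)_E) / (s_N/(n + δ)_N) ]^1.7544.
s_E/(n + δ)_E = 0.32/0.045 = 7.1111; s_N/(n + δ)_N = 0.19/0.045 = 4.2222.
Ratio = (7.1111/4.2222)^1.7544 = 1.6842^1.7544 ≈ 2.4957

k*_E / k*_N ≈ 2.50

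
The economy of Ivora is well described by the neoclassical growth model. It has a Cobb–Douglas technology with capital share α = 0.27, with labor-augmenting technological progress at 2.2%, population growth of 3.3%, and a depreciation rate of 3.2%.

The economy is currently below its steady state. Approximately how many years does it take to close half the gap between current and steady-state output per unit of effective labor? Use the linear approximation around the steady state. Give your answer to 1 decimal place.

half-life ≈ 10.9 years

Near the steady state the convergence rate is λ = (1 − α)(n + g + δ).
λ = (1 − 0.27) × 0.087 = 0.73 × 0.087 = 0.06351
Half-life = ln 2 / λ = 0.6931 / 0.06351 ≈ 10.91 years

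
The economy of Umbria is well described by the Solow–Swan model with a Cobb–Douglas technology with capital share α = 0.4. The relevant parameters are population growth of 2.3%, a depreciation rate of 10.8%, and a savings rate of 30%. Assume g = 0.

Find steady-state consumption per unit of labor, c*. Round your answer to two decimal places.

c* = 1.22

At the steady state, Δk = 0, so s·k^α = (n + δ)·k.
Rearranging, k^(1−α) = s / (n + δ).
k^0.6 = 0.30 / (0.023 + 0.108) = 0.30 / 0.131 = 2.2901
k* = 2.2901^(1/0.6) ≈ 3.9788
y* = (k*)^α = 3.9788^0.4 ≈ 1.7374
c* = (1 − s)·y* = (1 − 0.30) × 1.7374 ≈ 1.2162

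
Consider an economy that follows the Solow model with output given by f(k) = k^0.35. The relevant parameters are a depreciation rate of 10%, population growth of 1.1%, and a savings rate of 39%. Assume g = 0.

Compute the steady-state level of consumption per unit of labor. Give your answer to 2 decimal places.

c* = 1.20

Steady state requires s·f(k) = (n + δ)·k, i.e. s·k^α = (n + δ)·k.
Dividing both sides by k: k^(1−α) = s / (n + δ).
k^0.65 = 0.39 / (0.011 + 0.100) = 0.39 / 0.111 = 3.5135
k* = 3.5135^(1/0.65) ≈ 6.9119
y* = (k*)^α = 6.9119^0.35 ≈ 1.9672
c* = (1 − s)·y* = (1 − 0.39) × 1.9672 ≈ 1.2000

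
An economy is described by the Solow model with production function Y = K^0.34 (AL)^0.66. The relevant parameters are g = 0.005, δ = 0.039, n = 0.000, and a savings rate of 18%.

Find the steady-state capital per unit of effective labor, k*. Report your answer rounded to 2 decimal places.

k* = 8.45

At the steady state, Δk = 0, so s·k^α = (n + g + δ)·k.
Rearranging, k^(1−α) = s / (n + g + δ).
k^0.66 = 0.18 / (0.000 + 0.005 + 0.039) = 0.18 / 0.044 = 4.0909
k* = 4.0909^(1/0.66) ≈ 8.4528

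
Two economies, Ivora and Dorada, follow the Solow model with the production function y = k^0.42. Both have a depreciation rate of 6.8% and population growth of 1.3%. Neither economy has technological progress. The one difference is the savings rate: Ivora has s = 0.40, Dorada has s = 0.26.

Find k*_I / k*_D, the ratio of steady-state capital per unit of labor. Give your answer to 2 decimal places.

k*_I / k*_D ≈ 2.10

Steady-state k* = [s/(n + δ)]^(1/(1−α)), so the ratio is [ (s_I/(n + δ)_I) / (s_D/(n + δ)_D) ]^1.7241.
s_I/(n + δ)_I = 0.40/0.081 = 4.9383; s_D/(n + δ)_D = 0.26/0.081 = 3.2099.
Ratio = (4.9383/3.2099)^1.7241 = 1.5385^1.7241 ≈ 2.1017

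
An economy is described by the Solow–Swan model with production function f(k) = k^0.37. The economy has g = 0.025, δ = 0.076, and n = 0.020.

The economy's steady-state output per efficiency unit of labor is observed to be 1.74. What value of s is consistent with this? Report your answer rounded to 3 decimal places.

In steady state, investment equals break-even investment: s·k^α = (n + g + δ)·k.
Since y* = [s/(n + g + δ)]^(α/(1−α)), we have s/(n + g + δ) = (y*)^((1−α)/α) = 1.74^1.7027 = 2.5679.
Therefore s = 2.5679 × (n + g + δ) = 2.5679 × 0.121 = 0.3107.

s ≈ 0.311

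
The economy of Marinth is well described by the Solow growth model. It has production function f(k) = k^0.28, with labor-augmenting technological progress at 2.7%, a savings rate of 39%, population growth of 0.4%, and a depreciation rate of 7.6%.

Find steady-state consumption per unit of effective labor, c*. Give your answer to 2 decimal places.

In steady state, investment equals break-even investment: s·k^α = (n + g + δ)·k.
Rearranging, k^(1−α) = s / (n + g + δ).
k^0.72 = 0.39 / (0.004 + 0.027 + 0.076) = 0.39 / 0.107 = 3.6449
k* = 3.6449^(1/0.72) ≈ 6.0272
y* = (k*)^α = 6.0272^0.28 ≈ 1.6536
c* = (1 − s)·y* = (1 − 0.39) × 1.6536 ≈ 1.0087

c* = 1.01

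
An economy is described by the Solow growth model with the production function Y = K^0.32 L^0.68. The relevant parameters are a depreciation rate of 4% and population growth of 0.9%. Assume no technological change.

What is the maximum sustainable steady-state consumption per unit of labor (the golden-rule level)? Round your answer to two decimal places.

At the golden rule, f'(k) = n + δ, so α·k^(α−1) = n + δ and k_gold = (α/(n + δ))^(1/(1−α)).
k_gold = (0.32/0.049)^(1/0.68) = 6.5306^1.4706 ≈ 15.7932
c_gold = f(k_gold) − (n + δ)·k_gold = 2.4183 − 0.049×15.7932 ≈ 1.6444

c_gold ≈ 1.64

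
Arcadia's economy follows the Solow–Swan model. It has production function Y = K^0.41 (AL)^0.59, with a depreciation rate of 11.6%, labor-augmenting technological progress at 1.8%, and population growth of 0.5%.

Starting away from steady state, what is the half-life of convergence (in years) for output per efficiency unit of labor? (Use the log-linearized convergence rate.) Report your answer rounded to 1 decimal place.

t_½ ≈ 8.5 years

Near the steady state the convergence rate is λ = (1 − α)(n + g + δ).
λ = (1 − 0.41) × 0.139 = 0.59 × 0.139 = 0.08201
Half-life = ln 2 / λ = 0.6931 / 0.08201 ≈ 8.45 years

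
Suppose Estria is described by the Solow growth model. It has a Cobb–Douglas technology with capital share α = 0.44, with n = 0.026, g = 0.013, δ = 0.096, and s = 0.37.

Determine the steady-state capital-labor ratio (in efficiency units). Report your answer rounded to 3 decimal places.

k* ≈ 6.052

In steady state, investment equals break-even investment: s·k^α = (n + g + δ)·k.
Dividing both sides by k: k^(1−α) = s / (n + g + δ).
k^0.56 = 0.37 / (0.026 + 0.013 + 0.096) = 0.37 / 0.135 = 2.7407
k* = 2.7407^(1/0.56) ≈ 6.0520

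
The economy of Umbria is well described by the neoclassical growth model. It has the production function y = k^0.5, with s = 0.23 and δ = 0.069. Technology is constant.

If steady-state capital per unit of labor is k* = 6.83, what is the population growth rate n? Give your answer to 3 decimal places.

Steady state requires s·f(k) = (n + δ)·k, i.e. s·k^α = (n + δ)·k.
So s / (n + δ) = (k*)^(1−α) = 6.83^0.5 = 2.6134.
Therefore n + δ = s / 2.6134 = 0.23 / 2.6134 = 0.0880, so n = 0.0880 − 0.069 = 0.0190.

n ≈ 0.019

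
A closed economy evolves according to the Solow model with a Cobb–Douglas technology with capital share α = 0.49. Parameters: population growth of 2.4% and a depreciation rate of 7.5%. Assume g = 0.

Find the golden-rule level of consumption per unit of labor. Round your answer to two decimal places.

At the golden rule, f'(k) = n + δ, so α·k^(α−1) = n + δ and k_gold = (α/(n + δ))^(1/(1−α)).
k_gold = (0.49/0.099)^(1/0.51) = 4.9495^1.9608 ≈ 23.0089
c_gold = f(k_gold) − (n + δ)·k_gold = 4.6487 − 0.099×23.0089 ≈ 2.3708

c_gold ≈ 2.37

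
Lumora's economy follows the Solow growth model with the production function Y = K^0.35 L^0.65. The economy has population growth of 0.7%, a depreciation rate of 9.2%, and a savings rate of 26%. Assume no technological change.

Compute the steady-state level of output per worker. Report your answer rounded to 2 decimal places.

At the steady state, Δk = 0, so s·k^α = (n + δ)·k.
Dividing both sides by k: k^(1−α) = s / (n + δ).
k^0.65 = 0.26 / (0.007 + 0.092) = 0.26 / 0.099 = 2.6263
k* = 2.6263^(1/0.65) ≈ 4.4172
y* = (k*)^α = 4.4172^0.35 ≈ 1.6819

y* = 1.68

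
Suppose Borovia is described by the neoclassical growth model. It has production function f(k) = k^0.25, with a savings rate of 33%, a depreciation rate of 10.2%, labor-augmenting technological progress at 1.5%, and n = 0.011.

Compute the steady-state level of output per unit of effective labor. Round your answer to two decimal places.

At the steady state, Δk = 0, so s·k^α = (n + g + δ)·k.
Rearranging, k^(1−α) = s / (n + g + δ).
k^0.75 = 0.33 / (0.011 + 0.015 + 0.102) = 0.33 / 0.128 = 2.5781
k* = 2.5781^(1/0.75) ≈ 3.5351
y* = (k*)^α = 3.5351^0.25 ≈ 1.3712

y* ≈ 1.37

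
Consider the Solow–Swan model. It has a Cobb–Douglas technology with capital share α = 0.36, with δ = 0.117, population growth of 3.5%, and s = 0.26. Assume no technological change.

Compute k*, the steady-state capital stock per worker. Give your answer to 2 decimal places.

In steady state, investment equals break-even investment: s·k^α = (n + δ)·k.
Dividing both sides by k: k^(1−α) = s / (n + δ).
k^0.64 = 0.26 / (0.035 + 0.117) = 0.26 / 0.152 = 1.7105
k* = 1.7105^(1/0.64) ≈ 2.3134

k* = 2.31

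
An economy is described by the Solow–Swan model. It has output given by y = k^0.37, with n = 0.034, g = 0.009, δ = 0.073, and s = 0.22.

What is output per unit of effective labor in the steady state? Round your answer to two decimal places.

y* = 1.46

At the steady state, Δk = 0, so s·k^α = (n + g + δ)·k.
Dividing both sides by k: k^(1−α) = s / (n + g + δ).
k^0.63 = 0.22 / (0.034 + 0.009 + 0.073) = 0.22 / 0.116 = 1.8966
k* = 1.8966^(1/0.63) ≈ 2.7620
y* = (k*)^α = 2.7620^0.37 ≈ 1.4563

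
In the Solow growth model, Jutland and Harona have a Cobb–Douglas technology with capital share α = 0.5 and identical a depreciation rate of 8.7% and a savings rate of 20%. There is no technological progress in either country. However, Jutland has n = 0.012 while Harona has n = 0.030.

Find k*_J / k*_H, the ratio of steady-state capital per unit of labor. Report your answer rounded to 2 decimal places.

Steady-state k* = [s/(n + δ)]^(1/(1−α)), so the ratio is [ (s_J/(n + δ)_J) / (s_H/(n + δ)_H) ]^2.
s_J/(n + δ)_J = 0.20/0.099 = 2.0202; s_H/(n + δ)_H = 0.20/0.117 = 1.7094.
Ratio = (2.0202/1.7094)^2 = 1.1818^2 ≈ 1.3967

k*_J / k*_H ≈ 1.40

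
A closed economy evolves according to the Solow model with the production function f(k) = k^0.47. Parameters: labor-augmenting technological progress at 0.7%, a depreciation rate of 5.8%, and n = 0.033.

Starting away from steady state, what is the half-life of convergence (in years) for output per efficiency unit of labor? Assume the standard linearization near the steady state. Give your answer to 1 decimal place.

Near the steady state the convergence rate is λ = (1 − α)(n + g + δ).
λ = (1 − 0.47) × 0.098 = 0.53 × 0.098 = 0.05194
Half-life = ln 2 / λ = 0.6931 / 0.05194 ≈ 13.34 years

half-life ≈ 13.3 years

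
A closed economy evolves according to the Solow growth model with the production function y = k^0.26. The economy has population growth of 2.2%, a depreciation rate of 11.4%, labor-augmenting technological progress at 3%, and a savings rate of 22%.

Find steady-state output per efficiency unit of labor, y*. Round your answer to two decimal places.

Steady state requires s·f(k) = (n + g + δ)·k, i.e. s·k^α = (n + g + δ)·k.
Dividing both sides by k: k^(1−α) = s / (n + g + δ).
k^0.74 = 0.22 / (0.022 + 0.030 + 0.114) = 0.22 / 0.166 = 1.3253
k* = 1.3253^(1/0.74) ≈ 1.4632
y* = (k*)^α = 1.4632^0.26 ≈ 1.1040

y* ≈ 1.10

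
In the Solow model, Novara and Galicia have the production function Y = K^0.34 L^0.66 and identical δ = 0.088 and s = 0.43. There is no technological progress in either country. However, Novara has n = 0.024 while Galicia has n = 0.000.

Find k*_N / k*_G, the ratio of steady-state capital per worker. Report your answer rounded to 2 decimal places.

Steady-state k* = [s/(n + δ)]^(1/(1−α)), so the ratio is [ (s_N/(n + δ)_N) / (s_G/(n + δ)_G) ]^1.5152.
s_N/(n + δ)_N = 0.43/0.112 = 3.8393; s_G/(n + δ)_G = 0.43/0.088 = 4.8864.
Ratio = (3.8393/4.8864)^1.5152 = 0.7857^1.5152 ≈ 0.6939

k*_N / k*_G ≈ 0.69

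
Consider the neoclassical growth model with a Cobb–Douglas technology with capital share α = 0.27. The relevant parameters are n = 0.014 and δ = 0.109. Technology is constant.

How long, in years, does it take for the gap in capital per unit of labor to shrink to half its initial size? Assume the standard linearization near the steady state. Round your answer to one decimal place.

half-life ≈ 7.7 years

Near the steady state the convergence rate is λ = (1 − α)(n + δ).
λ = (1 − 0.27) × 0.123 = 0.73 × 0.123 = 0.08979
Half-life = ln 2 / λ = 0.6931 / 0.08979 ≈ 7.72 years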